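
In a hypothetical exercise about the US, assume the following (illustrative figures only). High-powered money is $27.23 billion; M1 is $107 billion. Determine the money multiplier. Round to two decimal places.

3.93

The money multiplier is m = M / MB = 107 / 27.23 ≈ 3.92949.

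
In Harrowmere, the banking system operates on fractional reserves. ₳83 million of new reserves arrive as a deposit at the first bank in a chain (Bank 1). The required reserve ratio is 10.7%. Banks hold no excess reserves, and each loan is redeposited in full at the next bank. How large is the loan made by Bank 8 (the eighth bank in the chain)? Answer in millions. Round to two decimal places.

₳33.57 million

Each bank lends a fraction (1 − rr) = 0.8930 of the deposit it receives, so Bank 8 receives 83·0.8930^7 and lends 83·0.8930^8 ≈ 33.5652 million.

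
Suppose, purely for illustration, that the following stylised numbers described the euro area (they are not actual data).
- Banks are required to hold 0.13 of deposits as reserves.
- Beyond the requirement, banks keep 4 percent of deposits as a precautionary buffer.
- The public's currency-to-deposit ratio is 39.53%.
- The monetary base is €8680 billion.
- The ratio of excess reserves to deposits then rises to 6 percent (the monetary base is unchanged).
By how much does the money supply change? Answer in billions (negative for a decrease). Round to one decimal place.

-732.1 billion

Initially m₁ = (1 + 0.3953) / (0.13 + 0.04 + 0.3953) ≈ 2.468247, so M₁ = 2.468247 × 8680 ≈ 21424.384 billion.
After the change m₂ = (1 + 0.3953) / (0.13 + 0.06 + 0.3953) ≈ 2.383906, so M₂ = 2.383906 × 8680 ≈ 20692.3041 billion.
ΔM = M₂ − M₁ = 20692.3041 − 21424.384 = -732.0799 billion.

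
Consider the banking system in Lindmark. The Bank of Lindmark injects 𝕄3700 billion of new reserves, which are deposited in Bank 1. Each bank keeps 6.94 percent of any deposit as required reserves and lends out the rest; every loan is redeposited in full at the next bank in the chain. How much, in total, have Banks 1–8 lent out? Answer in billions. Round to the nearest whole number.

𝕄21707 billion

Bank i lends (1 − rr)^i of the original deposit: Bank 1 lends 3700·0.9306 = 3443.2200, Bank 2 lends 3700·0.9306² ≈ 3204.2605, and so on.
Summing a geometric series: total = 3700·[0.9306·(1 − 0.9306^8) / (1 − 0.9306)] ≈ 21707.3437 billion.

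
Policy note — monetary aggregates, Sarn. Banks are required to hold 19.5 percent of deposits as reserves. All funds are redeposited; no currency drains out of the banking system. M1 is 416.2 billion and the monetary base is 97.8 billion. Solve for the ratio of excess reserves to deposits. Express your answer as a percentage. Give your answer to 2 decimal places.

Using m = M/MB = 416.2/97.8 ≈ 4.255624. Since m = (1 + c)/(c + rr + e), the denominator satisfies c + rr + e = (1 + c)/m = (1 + 0) / 4.255624 ≈ 0.234983.
With c = 0 and rr = 0.195, the ratio of excess reserves to deposits is 0.234983 − 0 − 0.195 = 0.039983.

4.00%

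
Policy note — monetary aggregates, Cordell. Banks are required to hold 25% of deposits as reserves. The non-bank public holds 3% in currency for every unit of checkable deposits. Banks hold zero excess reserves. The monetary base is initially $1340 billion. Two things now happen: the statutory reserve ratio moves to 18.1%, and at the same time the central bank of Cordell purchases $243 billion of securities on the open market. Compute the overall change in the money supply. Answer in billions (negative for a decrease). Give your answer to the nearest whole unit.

$2798 billion

Before: m₁ = (1 + 0.03) / (0.25 + 0.03) ≈ 3.67857, MB₁ = 1340, so M₁ = 3.67857 × 1340 = 4929.2838 billion.
After: m₂ = (1 + 0.03) / (0.181 + 0.03) ≈ 4.88152, MB₂ = 1340 + 243 = 1583, so M₂ = 4.88152 × 1583 ≈ 7727.4462 billion.
ΔM = M₂ − M₁ = 7727.4462 − 4929.2838 = 2798.1624 billion.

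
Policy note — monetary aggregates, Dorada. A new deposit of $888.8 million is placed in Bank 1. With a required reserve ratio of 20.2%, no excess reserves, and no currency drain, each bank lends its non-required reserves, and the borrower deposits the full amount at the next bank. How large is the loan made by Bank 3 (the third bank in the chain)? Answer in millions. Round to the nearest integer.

Each bank lends a fraction (1 − rr) = 0.7980 of the deposit it receives, so Bank 3 receives 888.8·0.7980^2 and lends 888.8·0.7980^3 ≈ 451.6611 million.

$452 million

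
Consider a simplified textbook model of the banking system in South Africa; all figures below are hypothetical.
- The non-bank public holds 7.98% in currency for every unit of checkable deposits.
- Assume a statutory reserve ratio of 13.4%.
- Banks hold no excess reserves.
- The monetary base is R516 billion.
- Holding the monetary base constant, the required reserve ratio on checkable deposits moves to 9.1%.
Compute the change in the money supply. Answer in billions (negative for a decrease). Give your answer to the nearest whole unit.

R656 billion

Initially m₁ = (1 + 0.0798) / (0.134 + 0.0798) ≈ 5.0505, so M₁ = 5.0505 × 516 = 2606.058 billion.
After the change m₂ = (1 + 0.0798) / (0.091 + 0.0798) ≈ 6.3220, so M₂ = 6.3220 × 516 = 3262.152 billion.
ΔM = M₂ − M₁ = 3262.152 − 2606.058 = 656.094 billion.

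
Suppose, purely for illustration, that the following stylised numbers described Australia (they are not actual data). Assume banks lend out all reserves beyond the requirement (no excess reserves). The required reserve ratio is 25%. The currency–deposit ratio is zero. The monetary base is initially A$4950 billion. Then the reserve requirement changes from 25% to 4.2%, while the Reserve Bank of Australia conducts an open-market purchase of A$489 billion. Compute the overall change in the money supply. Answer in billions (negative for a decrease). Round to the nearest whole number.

Before: m₁ = 1 / (0.25) = 4, MB₁ = 4950, so M₁ = 4 × 4950 = 19800 billion.
After: m₂ = 1 / (0.042) ≈ 23.80952, MB₂ = 4950 + 489 = 5439, so M₂ = 23.80952 × 5439 ≈ 129499.9793 billion.
ΔM = M₂ − M₁ = 129499.9793 − 19800 = 109699.9793 billion.

A$109700 billion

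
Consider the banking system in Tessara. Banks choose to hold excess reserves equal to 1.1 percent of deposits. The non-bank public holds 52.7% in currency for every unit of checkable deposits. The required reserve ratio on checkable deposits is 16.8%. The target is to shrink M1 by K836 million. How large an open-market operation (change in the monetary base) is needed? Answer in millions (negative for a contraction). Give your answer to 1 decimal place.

-386.5 million

The money multiplier is m = (1 + c) / (rr + e + c) = (1 + 0.527) / (0.168 + 0.011 + 0.527) ≈ 2.16289.
ΔMB = ΔM / m = (−836) / 2.16289 ≈ -386.5199 million.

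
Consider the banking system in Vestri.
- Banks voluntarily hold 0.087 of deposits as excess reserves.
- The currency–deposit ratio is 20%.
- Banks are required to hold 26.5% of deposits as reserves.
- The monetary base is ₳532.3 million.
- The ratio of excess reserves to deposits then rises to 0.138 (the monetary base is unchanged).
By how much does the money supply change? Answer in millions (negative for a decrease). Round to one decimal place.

Initially m₁ = (1 + 0.2) / (0.265 + 0.087 + 0.2) ≈ 2.17391, so M₁ = 2.17391 × 532.3 ≈ 1157.1723 million.
After the change m₂ = (1 + 0.2) / (0.265 + 0.138 + 0.2) ≈ 1.99005, so M₂ = 1.99005 × 532.3 ≈ 1059.3036 million.
ΔM = M₂ − M₁ = 1059.3036 − 1157.1723 = -97.8687 million.

-97.9 million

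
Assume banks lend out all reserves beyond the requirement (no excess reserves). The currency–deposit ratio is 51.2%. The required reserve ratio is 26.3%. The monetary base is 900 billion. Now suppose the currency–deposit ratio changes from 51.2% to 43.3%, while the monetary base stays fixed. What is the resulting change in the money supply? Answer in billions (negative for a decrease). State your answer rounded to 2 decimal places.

97.15 billion

Initially m₁ = (1 + 0.512) / (0.263 + 0.512) ≈ 1.950968, so M₁ = 1.950968 × 900 = 1755.8712 billion.
After the change m₂ = (1 + 0.433) / (0.263 + 0.433) ≈ 2.058908, so M₂ = 2.058908 × 900 = 1853.0172 billion.
ΔM = M₂ − M₁ = 1853.0172 − 1755.8712 = 97.146 billion.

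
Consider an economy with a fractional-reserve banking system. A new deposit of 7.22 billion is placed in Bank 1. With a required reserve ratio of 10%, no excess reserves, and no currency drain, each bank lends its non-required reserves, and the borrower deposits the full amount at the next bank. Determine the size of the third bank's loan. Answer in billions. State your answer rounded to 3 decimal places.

Each bank lends a fraction (1 − rr) = 0.9000 of the deposit it receives, so Bank 3 receives 7.22·0.9000^2 and lends 7.22·0.9000^3 ≈ 5.2634 billion.

5.263 billion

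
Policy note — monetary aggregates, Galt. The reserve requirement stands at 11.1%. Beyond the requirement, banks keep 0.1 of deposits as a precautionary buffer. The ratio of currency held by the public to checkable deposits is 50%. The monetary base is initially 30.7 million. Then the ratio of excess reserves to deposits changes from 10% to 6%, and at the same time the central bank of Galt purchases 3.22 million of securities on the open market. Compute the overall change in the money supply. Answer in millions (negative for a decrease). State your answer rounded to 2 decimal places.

Before: m₁ = (1 + 0.5) / (0.111 + 0.1 + 0.5) ≈ 2.10970, MB₁ = 30.7, so M₁ = 2.10970 × 30.7 ≈ 64.7678 million.
After: m₂ = (1 + 0.5) / (0.111 + 0.06 + 0.5) ≈ 2.23547, MB₂ = 30.7 + 3.22 = 33.92, so M₂ = 2.23547 × 33.92 ≈ 75.8271 million.
ΔM = M₂ − M₁ = 75.8271 − 64.7678 = 11.0593 million.

11.06 million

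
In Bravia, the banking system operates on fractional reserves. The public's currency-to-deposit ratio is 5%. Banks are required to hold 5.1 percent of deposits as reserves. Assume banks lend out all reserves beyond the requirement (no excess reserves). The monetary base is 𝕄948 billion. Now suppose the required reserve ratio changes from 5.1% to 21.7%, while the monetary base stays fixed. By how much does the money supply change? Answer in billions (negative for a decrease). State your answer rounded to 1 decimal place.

Initially m₁ = (1 + 0.05) / (0.051 + 0.05) ≈ 10.39604, so M₁ = 10.39604 × 948 ≈ 9855.4459 billion.
After the change m₂ = (1 + 0.05) / (0.217 + 0.05) ≈ 3.93258, so M₂ = 3.93258 × 948 ≈ 3728.0858 billion.
ΔM = M₂ − M₁ = 3728.0858 − 9855.4459 = -6127.3601 billion.

-6127.4 billion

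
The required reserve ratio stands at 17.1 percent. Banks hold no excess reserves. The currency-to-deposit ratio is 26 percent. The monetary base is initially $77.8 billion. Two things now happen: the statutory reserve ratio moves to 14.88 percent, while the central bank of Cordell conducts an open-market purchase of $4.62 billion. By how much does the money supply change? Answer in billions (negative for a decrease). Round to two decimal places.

Before: m₁ = (1 + 0.26) / (0.171 + 0.26) ≈ 2.92343, MB₁ = 77.8, so M₁ = 2.92343 × 77.8 ≈ 227.4429 billion.
After: m₂ = (1 + 0.26) / (0.1488 + 0.26) ≈ 3.08219, MB₂ = 77.8 + 4.62 = 82.42, so M₂ = 3.08219 × 82.42 ≈ 254.0341 billion.
ΔM = M₂ − M₁ = 254.0341 − 227.4429 = 26.5912 billion.

$26.59 billion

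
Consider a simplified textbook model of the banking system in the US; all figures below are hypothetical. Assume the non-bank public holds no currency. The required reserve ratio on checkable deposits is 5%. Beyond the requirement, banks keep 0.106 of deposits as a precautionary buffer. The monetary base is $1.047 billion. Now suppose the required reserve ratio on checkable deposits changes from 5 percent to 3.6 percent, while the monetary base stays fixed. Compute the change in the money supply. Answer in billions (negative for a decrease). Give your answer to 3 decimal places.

Initially m₁ = 1 / (0.05 + 0.106) ≈ 6.41026, so M₁ = 6.41026 × 1.047 ≈ 6.7115 billion.
After the change m₂ = 1 / (0.036 + 0.106) ≈ 7.04225, so M₂ = 7.04225 × 1.047 ≈ 7.3732 billion.
ΔM = M₂ − M₁ = 7.3732 − 6.7115 = 0.6617 billion.

$0.662 billion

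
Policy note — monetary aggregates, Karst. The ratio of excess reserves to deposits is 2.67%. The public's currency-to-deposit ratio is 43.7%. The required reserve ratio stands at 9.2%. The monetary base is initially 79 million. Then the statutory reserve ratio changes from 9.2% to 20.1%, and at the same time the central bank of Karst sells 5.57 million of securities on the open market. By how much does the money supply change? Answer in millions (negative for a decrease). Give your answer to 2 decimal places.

Before: m₁ = (1 + 0.437) / (0.092 + 0.0267 + 0.437) ≈ 2.58593, MB₁ = 79, so M₁ = 2.58593 × 79 ≈ 204.2885 million.
After: m₂ = (1 + 0.437) / (0.201 + 0.0267 + 0.437) ≈ 2.16188, MB₂ = 79 − 5.57 = 73.43, so M₂ = 2.16188 × 73.43 ≈ 158.7468 million.
ΔM = M₂ − M₁ = 158.7468 − 204.2885 = -45.5417 million.

-45.54 million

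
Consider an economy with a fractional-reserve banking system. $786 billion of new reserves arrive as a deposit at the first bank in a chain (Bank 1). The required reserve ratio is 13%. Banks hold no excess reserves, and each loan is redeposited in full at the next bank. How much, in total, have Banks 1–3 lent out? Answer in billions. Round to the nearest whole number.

$1796 billion

Bank i lends (1 − rr)^i of the original deposit: Bank 1 lends 786·0.8700 = 683.8200, Bank 2 lends 786·0.8700² = 594.9234, and so on.
Summing a geometric series: total = 786·[0.8700·(1 − 0.8700^3) / (1 − 0.8700)] ≈ 1796.3268 billion.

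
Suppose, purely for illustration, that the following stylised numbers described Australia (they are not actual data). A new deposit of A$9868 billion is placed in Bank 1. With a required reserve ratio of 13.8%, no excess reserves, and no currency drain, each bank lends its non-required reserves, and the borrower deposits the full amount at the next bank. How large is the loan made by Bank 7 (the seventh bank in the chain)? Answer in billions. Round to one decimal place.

Each bank lends a fraction (1 − rr) = 0.8620 of the deposit it receives, so Bank 7 receives 9868·0.8620^6 and lends 9868·0.8620^7 ≈ 3489.6350 billion.

A$3489.6 billion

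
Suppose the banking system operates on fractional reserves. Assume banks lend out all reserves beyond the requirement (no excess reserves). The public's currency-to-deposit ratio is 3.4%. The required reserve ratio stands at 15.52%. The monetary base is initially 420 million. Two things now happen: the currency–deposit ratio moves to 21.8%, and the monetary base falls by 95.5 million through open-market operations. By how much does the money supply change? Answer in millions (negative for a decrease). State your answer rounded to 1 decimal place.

Before: m₁ = (1 + 0.034) / (0.1552 + 0.034) ≈ 5.46512, MB₁ = 420, so M₁ = 5.46512 × 420 = 2295.3504 million.
After: m₂ = (1 + 0.218) / (0.1552 + 0.218) ≈ 3.26367, MB₂ = 420 − 95.5 = 324.5, so M₂ = 3.26367 × 324.5 ≈ 1059.0609 million.
ΔM = M₂ − M₁ = 1059.0609 − 2295.3504 = -1236.2895 million.

-1236.3 million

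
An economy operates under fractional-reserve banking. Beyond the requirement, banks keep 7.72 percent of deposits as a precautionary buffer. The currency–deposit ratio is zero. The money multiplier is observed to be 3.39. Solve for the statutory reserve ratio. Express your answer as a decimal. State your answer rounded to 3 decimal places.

0.218

Using m = 3.39. Since m = (1 + c)/(c + rr + e), the denominator satisfies c + rr + e = (1 + c)/m = (1 + 0) / 3.39 ≈ 0.294985.
With c = 0 and e = 0.0772, the statutory reserve ratio is 0.294985 − 0 − 0.0772 = 0.217785.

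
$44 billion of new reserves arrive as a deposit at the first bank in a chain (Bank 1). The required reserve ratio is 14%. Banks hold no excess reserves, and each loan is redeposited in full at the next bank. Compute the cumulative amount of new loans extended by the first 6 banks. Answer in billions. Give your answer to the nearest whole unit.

Bank i lends (1 − rr)^i of the original deposit: Bank 1 lends 44·0.8600 = 37.8400, Bank 2 lends 44·0.8600² = 32.5424, and so on.
Summing a geometric series: total = 44·[0.8600·(1 − 0.8600^6) / (1 − 0.8600)] ≈ 160.9370 billion.

$161 billion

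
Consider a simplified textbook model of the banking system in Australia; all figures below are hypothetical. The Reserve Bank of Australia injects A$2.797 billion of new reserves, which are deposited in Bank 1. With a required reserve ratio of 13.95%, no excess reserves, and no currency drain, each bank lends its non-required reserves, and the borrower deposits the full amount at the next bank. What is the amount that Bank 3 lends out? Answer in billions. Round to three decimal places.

Each bank lends a fraction (1 − rr) = 0.8605 of the deposit it receives, so Bank 3 receives 2.797·0.8605^2 and lends 2.797·0.8605^3 ≈ 1.7822 billion.

A$1.782 billion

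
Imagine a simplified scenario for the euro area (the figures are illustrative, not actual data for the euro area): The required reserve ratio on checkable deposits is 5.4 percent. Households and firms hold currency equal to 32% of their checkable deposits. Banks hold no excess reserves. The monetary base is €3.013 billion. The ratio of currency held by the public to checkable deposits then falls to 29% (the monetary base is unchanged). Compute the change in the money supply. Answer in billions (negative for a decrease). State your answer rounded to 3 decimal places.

€0.665 billion

Initially m₁ = (1 + 0.32) / (0.054 + 0.32) ≈ 3.52941, so M₁ = 3.52941 × 3.013 ≈ 10.6341 billion.
After the change m₂ = (1 + 0.29) / (0.054 + 0.29) = 3.75, so M₂ = 3.75 × 3.013 ≈ 11.2988 billion.
ΔM = M₂ − M₁ = 11.2988 − 10.6341 = 0.6647 billion.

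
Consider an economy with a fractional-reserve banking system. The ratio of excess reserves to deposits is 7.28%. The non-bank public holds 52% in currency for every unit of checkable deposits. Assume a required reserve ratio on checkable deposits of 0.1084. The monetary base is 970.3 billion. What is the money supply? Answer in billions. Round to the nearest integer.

The money multiplier is m = (1 + c) / (rr + e + c) = (1 + 0.52) / (0.1084 + 0.0728 + 0.52) ≈ 2.1677.
So M = m × MB = 2.1677 × 970.3 ≈ 2103.3193 billion.

2103 billion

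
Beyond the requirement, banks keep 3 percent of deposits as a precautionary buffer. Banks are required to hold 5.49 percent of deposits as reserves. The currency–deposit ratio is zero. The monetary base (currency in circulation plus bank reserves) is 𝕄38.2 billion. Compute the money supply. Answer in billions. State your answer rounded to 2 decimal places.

The money multiplier is m = 1 / (rr + e) = 1 / (0.0549 + 0.03) ≈ 11.77856.
So M = m × MB = 11.77856 × 38.2 ≈ 449.941 billion.

𝕄449.94 billion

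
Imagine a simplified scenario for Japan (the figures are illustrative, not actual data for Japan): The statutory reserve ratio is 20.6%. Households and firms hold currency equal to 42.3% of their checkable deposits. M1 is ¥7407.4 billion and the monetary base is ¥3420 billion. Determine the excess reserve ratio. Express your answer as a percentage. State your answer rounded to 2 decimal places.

Using m = M/MB = 7407.4/3420 ≈ 2.165906. Since m = (1 + c)/(c + rr + e), the denominator satisfies c + rr + e = (1 + c)/m = (1 + 0.423) / 2.165906 ≈ 0.657000.
With c = 0.423 and rr = 0.206, the excess reserve ratio is 0.657000 − 0.423 − 0.206 = 0.028.

2.80%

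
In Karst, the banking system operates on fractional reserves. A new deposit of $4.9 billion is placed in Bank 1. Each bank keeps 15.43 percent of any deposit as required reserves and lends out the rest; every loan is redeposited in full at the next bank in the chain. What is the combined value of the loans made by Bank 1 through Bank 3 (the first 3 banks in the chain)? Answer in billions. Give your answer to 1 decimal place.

Bank i lends (1 − rr)^i of the original deposit: Bank 1 lends 4.9·0.8457 ≈ 4.1439, Bank 2 lends 4.9·0.8457² ≈ 3.5045, and so on.
Summing a geometric series: total = 4.9·[0.8457·(1 − 0.8457^3) / (1 − 0.8457)] ≈ 10.6122 billion.

$10.6 billion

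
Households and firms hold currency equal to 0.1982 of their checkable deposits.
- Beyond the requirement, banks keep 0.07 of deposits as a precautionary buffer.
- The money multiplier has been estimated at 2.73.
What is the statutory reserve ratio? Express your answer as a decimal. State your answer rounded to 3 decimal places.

Using m = 2.73. Since m = (1 + c)/(c + rr + e), the denominator satisfies c + rr + e = (1 + c)/m = (1 + 0.1982) / 2.73 ≈ 0.438901.
With c = 0.1982 and e = 0.07, the statutory reserve ratio is 0.438901 − 0.1982 − 0.07 = 0.170701.

0.171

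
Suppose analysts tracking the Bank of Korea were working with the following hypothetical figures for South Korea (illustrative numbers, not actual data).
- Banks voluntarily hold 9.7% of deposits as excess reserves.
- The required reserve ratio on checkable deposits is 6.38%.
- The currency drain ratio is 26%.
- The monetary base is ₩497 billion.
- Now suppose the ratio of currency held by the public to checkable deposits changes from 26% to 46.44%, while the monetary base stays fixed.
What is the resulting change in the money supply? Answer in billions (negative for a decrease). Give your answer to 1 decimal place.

Initially m₁ = (1 + 0.26) / (0.0638 + 0.097 + 0.26) ≈ 2.99430, so M₁ = 2.99430 × 497 = 1488.1671 billion.
After the change m₂ = (1 + 0.4644) / (0.0638 + 0.097 + 0.4644) ≈ 2.34229, so M₂ = 2.34229 × 497 ≈ 1164.1181 billion.
ΔM = M₂ − M₁ = 1164.1181 − 1488.1671 = -324.049 billion.

-324.0 billion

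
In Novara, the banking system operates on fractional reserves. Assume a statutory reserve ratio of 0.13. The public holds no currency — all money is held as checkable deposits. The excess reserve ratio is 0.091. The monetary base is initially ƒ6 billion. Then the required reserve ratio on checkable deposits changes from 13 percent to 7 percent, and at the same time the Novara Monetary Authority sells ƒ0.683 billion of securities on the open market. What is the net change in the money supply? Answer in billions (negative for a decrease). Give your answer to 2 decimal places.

ƒ5.88 billion

Before: m₁ = 1 / (0.13 + 0.091) ≈ 4.5249, MB₁ = 6, so M₁ = 4.5249 × 6 = 27.1494 billion.
After: m₂ = 1 / (0.07 + 0.091) ≈ 6.2112, MB₂ = 6 − 0.683 = 5.317, so M₂ = 6.2112 × 5.317 ≈ 33.025 billion.
ΔM = M₂ − M₁ = 33.025 − 27.1494 = 5.8756 billion.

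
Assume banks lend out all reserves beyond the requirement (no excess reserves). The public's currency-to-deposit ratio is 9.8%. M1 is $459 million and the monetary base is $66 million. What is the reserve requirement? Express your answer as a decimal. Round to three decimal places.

0.060

Using m = M/MB = 459/66 ≈ 6.954545. Since m = (1 + c)/(c + rr + e), the denominator satisfies c + rr + e = (1 + c)/m = (1 + 0.098) / 6.954545 ≈ 0.157882.
With c = 0.098 and e = 0, the reserve requirement is 0.157882 − 0.098 − 0 = 0.059882.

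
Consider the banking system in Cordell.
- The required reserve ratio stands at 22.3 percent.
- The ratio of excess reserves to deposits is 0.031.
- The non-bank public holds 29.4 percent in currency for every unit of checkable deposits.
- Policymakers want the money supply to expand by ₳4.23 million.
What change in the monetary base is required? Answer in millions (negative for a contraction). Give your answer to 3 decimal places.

The money multiplier is m = (1 + c) / (rr + e + c) = (1 + 0.294) / (0.223 + 0.031 + 0.294) ≈ 2.36131.
ΔMB = ΔM / m = (+4.23) / 2.36131 ≈ 1.7914 million.

₳1.791 million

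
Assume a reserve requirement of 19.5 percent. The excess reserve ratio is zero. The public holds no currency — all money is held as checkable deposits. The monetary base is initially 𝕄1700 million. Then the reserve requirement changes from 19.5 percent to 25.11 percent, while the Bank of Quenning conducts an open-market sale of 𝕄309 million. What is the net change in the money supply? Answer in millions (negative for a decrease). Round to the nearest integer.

Before: m₁ = 1 / (0.195) ≈ 5.12821, MB₁ = 1700, so M₁ = 5.12821 × 1700 = 8717.957 million.
After: m₂ = 1 / (0.2511) ≈ 3.98248, MB₂ = 1700 − 309 = 1391, so M₂ = 3.98248 × 1391 ≈ 5539.6297 million.
ΔM = M₂ − M₁ = 5539.6297 − 8717.957 = -3178.3273 million.

-3178 million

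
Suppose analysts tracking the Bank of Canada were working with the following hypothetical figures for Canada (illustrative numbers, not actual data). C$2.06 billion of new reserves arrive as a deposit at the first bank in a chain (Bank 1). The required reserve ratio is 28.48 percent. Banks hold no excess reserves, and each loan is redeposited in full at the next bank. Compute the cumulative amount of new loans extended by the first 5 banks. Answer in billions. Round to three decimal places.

C$4.205 billion

Bank i lends (1 − rr)^i of the original deposit: Bank 1 lends 2.06·0.7152 ≈ 1.4733, Bank 2 lends 2.06·0.7152² ≈ 1.0537, and so on.
Summing a geometric series: total = 2.06·[0.7152·(1 − 0.7152^5) / (1 − 0.7152)] ≈ 4.2051 billion.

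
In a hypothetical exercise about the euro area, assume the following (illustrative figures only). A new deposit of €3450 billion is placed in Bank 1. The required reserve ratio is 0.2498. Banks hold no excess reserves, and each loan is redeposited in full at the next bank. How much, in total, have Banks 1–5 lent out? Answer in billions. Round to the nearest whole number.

€7899 billion

Bank i lends (1 − rr)^i of the original deposit: Bank 1 lends 3450·0.7502 = 2588.1900, Bank 2 lends 3450·0.7502² ≈ 1941.6601, and so on.
Summing a geometric series: total = 3450·[0.7502·(1 − 0.7502^5) / (1 − 0.7502)] ≈ 7899.0433 billion.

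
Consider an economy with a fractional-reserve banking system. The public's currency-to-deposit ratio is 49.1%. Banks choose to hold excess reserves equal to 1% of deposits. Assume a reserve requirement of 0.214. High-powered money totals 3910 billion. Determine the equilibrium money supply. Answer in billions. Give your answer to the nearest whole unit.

The money multiplier is m = (1 + c) / (rr + e + c) = (1 + 0.491) / (0.214 + 0.01 + 0.491) ≈ 2.08531.
So M = m × MB = 2.08531 × 3910 = 8153.5621 billion.

8154 billion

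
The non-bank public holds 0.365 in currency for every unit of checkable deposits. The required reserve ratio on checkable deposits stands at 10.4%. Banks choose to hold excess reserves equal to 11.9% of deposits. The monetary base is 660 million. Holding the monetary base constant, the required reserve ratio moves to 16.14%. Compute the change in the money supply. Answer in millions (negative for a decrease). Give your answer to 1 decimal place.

-136.3 million

Initially m₁ = (1 + 0.365) / (0.104 + 0.119 + 0.365) ≈ 2.32143, so M₁ = 2.32143 × 660 = 1532.1438 million.
After the change m₂ = (1 + 0.365) / (0.1614 + 0.119 + 0.365) ≈ 2.11497, so M₂ = 2.11497 × 660 = 1395.8802 million.
ΔM = M₂ − M₁ = 1395.8802 − 1532.1438 = -136.2636 million.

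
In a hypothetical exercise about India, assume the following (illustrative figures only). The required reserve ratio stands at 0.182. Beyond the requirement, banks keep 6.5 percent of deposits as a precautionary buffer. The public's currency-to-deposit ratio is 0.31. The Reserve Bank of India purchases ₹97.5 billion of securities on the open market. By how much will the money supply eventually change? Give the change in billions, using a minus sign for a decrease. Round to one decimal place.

₹229.3 billion

The money multiplier is m = (1 + c) / (rr + e + c) = (1 + 0.31) / (0.182 + 0.065 + 0.31) ≈ 2.3519.
The purchase adds 97.5 billion of base, so ΔM = m × ΔMB = 2.3519 × (+97.5) ≈ 229.3102 billion.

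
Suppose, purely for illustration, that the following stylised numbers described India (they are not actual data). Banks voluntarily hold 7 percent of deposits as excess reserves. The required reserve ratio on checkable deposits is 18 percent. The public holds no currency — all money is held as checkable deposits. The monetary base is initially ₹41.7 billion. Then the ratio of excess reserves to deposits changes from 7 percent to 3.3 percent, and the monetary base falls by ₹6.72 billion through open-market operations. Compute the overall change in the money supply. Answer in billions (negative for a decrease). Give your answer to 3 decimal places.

-2.575 billion

Before: m₁ = 1 / (0.18 + 0.07) = 4, MB₁ = 41.7, so M₁ = 4 × 41.7 = 166.8 billion.
After: m₂ = 1 / (0.18 + 0.033) ≈ 4.694836, MB₂ = 41.7 − 6.72 = 34.98, so M₂ = 4.694836 × 34.98 ≈ 164.2254 billion.
ΔM = M₂ − M₁ = 164.2254 − 166.8 = -2.5746 billion.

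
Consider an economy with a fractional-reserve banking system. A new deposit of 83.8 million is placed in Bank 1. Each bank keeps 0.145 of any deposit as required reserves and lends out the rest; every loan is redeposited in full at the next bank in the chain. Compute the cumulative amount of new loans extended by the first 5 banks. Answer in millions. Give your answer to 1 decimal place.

268.4 million

Bank i lends (1 − rr)^i of the original deposit: Bank 1 lends 83.8·0.8550 = 71.6490, Bank 2 lends 83.8·0.8550² ≈ 61.2599, and so on.
Summing a geometric series: total = 83.8·[0.8550·(1 − 0.8550^5) / (1 − 0.8550)] ≈ 268.3577 million.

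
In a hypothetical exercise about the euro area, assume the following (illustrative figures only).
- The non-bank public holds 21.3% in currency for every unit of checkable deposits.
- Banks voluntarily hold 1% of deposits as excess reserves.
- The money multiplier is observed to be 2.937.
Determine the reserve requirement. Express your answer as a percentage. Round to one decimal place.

19.0%

Using m = 2.937. Since m = (1 + c)/(c + rr + e), the denominator satisfies c + rr + e = (1 + c)/m = (1 + 0.213) / 2.937 ≈ 0.413006.
With c = 0.213 and e = 0.01, the reserve requirement is 0.413006 − 0.213 − 0.01 = 0.190006.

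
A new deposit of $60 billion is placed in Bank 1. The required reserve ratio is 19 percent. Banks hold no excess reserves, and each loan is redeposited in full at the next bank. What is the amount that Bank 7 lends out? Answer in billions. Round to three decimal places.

$13.726 billion

Each bank lends a fraction (1 − rr) = 0.8100 of the deposit it receives, so Bank 7 receives 60·0.8100^6 and lends 60·0.8100^7 ≈ 13.7261 billion.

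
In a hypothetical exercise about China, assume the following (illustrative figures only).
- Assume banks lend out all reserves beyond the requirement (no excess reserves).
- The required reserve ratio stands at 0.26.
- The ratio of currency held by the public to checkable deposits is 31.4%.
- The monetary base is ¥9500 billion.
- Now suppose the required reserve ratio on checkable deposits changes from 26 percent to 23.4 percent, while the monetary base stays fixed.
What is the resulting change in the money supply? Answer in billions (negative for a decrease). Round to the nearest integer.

¥1032 billion

Initially m₁ = (1 + 0.314) / (0.26 + 0.314) ≈ 2.28920, so M₁ = 2.28920 × 9500 = 21747.4 billion.
After the change m₂ = (1 + 0.314) / (0.234 + 0.314) ≈ 2.39781, so M₂ = 2.39781 × 9500 = 22779.195 billion.
ΔM = M₂ − M₁ = 22779.195 − 21747.4 = 1031.795 billion.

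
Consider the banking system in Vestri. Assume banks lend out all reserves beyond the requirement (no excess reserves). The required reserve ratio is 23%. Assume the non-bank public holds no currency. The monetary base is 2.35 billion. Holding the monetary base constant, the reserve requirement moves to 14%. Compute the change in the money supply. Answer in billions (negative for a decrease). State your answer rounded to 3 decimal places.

6.568 billion

Initially m₁ = 1 / (0.23) ≈ 4.34783, so M₁ = 4.34783 × 2.35 ≈ 10.2174 billion.
After the change m₂ = 1 / (0.14) ≈ 7.14286, so M₂ = 7.14286 × 2.35 ≈ 16.7857 billion.
ΔM = M₂ − M₁ = 16.7857 − 10.2174 = 6.5683 billion.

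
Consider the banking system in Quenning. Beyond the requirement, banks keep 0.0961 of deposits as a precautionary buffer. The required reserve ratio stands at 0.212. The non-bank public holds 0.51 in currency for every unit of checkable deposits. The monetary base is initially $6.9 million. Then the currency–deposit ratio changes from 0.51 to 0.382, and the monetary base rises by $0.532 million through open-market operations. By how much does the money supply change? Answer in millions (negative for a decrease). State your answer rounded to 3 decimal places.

Before: m₁ = (1 + 0.51) / (0.212 + 0.0961 + 0.51) ≈ 1.84574, MB₁ = 6.9, so M₁ = 1.84574 × 6.9 ≈ 12.7356 million.
After: m₂ = (1 + 0.382) / (0.212 + 0.0961 + 0.382) ≈ 2.00261, MB₂ = 6.9 + 0.532 = 7.432, so M₂ = 2.00261 × 7.432 ≈ 14.8834 million.
ΔM = M₂ − M₁ = 14.8834 − 12.7356 = 2.1478 million.

$2.148 million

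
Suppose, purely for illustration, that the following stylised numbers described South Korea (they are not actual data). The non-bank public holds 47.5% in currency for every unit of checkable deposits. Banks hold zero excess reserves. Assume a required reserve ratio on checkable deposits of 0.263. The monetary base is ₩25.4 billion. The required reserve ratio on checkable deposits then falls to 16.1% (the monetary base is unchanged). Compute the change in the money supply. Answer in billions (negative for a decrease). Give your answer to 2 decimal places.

₩8.14 billion

Initially m₁ = (1 + 0.475) / (0.263 + 0.475) ≈ 1.99864, so M₁ = 1.99864 × 25.4 ≈ 50.7655 billion.
After the change m₂ = (1 + 0.475) / (0.161 + 0.475) ≈ 2.31918, so M₂ = 2.31918 × 25.4 ≈ 58.9072 billion.
ΔM = M₂ − M₁ = 58.9072 − 50.7655 = 8.1417 billion.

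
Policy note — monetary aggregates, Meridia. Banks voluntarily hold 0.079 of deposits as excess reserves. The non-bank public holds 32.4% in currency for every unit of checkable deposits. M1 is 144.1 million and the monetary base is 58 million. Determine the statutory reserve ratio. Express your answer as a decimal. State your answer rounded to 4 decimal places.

0.1299

Using m = M/MB = 144.1/58 ≈ 2.484483. Since m = (1 + c)/(c + rr + e), the denominator satisfies c + rr + e = (1 + c)/m = (1 + 0.324) / 2.484483 ≈ 0.532908.
With c = 0.324 and e = 0.079, the statutory reserve ratio is 0.532908 − 0.324 − 0.079 = 0.129908.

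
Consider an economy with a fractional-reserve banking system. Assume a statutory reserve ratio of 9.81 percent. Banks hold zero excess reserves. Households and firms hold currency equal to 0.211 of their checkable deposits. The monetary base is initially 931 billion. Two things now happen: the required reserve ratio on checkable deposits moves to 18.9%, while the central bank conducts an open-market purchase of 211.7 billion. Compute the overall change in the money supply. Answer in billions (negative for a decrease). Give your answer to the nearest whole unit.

-188 billion

Before: m₁ = (1 + 0.211) / (0.0981 + 0.211) ≈ 3.91783, MB₁ = 931, so M₁ = 3.91783 × 931 ≈ 3647.4997 billion.
After: m₂ = (1 + 0.211) / (0.189 + 0.211) = 3.02750, MB₂ = 931 + 211.7 = 1142.7, so M₂ = 3.02750 × 1142.7 ≈ 3459.5242 billion.
ΔM = M₂ − M₁ = 3459.5242 − 3647.4997 = -187.9755 billion.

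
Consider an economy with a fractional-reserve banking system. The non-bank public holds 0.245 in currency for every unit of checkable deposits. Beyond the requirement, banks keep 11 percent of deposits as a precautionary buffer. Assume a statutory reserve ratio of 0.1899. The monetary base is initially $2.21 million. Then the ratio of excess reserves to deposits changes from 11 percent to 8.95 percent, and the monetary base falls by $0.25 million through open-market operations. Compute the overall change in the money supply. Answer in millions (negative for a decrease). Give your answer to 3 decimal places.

Before: m₁ = (1 + 0.245) / (0.1899 + 0.11 + 0.245) ≈ 2.28482, MB₁ = 2.21, so M₁ = 2.28482 × 2.21 ≈ 5.0495 million.
After: m₂ = (1 + 0.245) / (0.1899 + 0.0895 + 0.245) ≈ 2.37414, MB₂ = 2.21 − 0.25 = 1.96, so M₂ = 2.37414 × 1.96 ≈ 4.6533 million.
ΔM = M₂ − M₁ = 4.6533 − 5.0495 = -0.3962 million.

-0.396 million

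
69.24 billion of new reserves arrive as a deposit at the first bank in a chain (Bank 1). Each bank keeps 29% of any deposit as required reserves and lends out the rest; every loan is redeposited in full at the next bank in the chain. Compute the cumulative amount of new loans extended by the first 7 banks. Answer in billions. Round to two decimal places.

154.10 billion

Bank i lends (1 − rr)^i of the original deposit: Bank 1 lends 69.24·0.7100 = 49.1604, Bank 2 lends 69.24·0.7100² ≈ 34.9039, and so on.
Summing a geometric series: total = 69.24·[0.7100·(1 − 0.7100^7) / (1 − 0.7100)] ≈ 154.1007 billion.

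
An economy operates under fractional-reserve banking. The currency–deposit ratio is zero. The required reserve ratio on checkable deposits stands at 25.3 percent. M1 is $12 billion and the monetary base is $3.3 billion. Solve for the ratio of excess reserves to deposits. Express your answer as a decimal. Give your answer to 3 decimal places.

0.022

Using m = M/MB = 12/3.3 ≈ 3.636364. Since m = (1 + c)/(c + rr + e), the denominator satisfies c + rr + e = (1 + c)/m = (1 + 0) / 3.636364 ≈ 0.275000.
With c = 0 and rr = 0.253, the ratio of excess reserves to deposits is 0.275000 − 0 − 0.253 = 0.022.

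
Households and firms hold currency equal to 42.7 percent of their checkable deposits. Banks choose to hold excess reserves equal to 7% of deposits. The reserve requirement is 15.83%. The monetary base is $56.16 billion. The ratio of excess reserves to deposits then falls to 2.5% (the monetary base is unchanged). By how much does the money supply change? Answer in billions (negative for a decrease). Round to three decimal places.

Initially m₁ = (1 + 0.427) / (0.1583 + 0.07 + 0.427) ≈ 2.177629, so M₁ = 2.177629 × 56.16 ≈ 122.2956 billion.
After the change m₂ = (1 + 0.427) / (0.1583 + 0.025 + 0.427) ≈ 2.338194, so M₂ = 2.338194 × 56.16 ≈ 131.313 billion.
ΔM = M₂ − M₁ = 131.313 − 122.2956 = 9.0174 billion.

$9.017 billion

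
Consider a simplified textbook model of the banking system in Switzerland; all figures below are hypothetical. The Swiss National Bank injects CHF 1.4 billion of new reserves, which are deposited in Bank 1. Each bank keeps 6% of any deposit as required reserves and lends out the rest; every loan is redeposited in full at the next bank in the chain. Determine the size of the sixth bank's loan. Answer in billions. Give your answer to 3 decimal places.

Each bank lends a fraction (1 − rr) = 0.9400 of the deposit it receives, so Bank 6 receives 1.4·0.9400^5 and lends 1.4·0.9400^6 ≈ 0.9658 billion.

CHF 0.966 billion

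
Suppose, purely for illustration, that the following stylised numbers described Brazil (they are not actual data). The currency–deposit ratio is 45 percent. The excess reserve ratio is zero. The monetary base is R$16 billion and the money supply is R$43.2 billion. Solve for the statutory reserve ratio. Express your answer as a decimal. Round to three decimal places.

0.087

Using m = M/MB = 43.2/16 = 2.700000. Since m = (1 + c)/(c + rr + e), the denominator satisfies c + rr + e = (1 + c)/m = (1 + 0.45) / 2.700000 ≈ 0.537037.
With c = 0.45 and e = 0, the statutory reserve ratio is 0.537037 − 0.45 − 0 = 0.087037.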